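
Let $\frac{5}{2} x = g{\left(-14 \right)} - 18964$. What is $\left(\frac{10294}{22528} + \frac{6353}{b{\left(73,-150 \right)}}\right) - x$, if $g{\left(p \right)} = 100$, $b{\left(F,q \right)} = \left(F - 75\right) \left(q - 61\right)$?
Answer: $\frac{89852619077}{11883520} \approx 7561.1$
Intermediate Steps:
$b{\left(F,q \right)} = \left(-75 + F\right) \left(-61 + q\right)$
$x = - \frac{37728}{5}$ ($x = \frac{2 \left(100 - 18964\right)}{5} = \frac{2}{5} \left(-18864\right) = - \frac{37728}{5} \approx -7545.6$)
$\left(\frac{10294}{22528} + \frac{6353}{b{\left(73,-150 \right)}}\right) - x = \left(\frac{10294}{22528} + \frac{6353}{4575 - -11250 - 4453 + 73 \left(-150\right)}\right) - - \frac{37728}{5} = \left(10294 \cdot \frac{1}{22528} + \frac{6353}{4575 + 11250 - 4453 - 10950}\right) + \frac{37728}{5} = \left(\frac{5147}{11264} + \frac{6353}{422}\right) + \frac{37728}{5} = \frac{36866113}{2376704} + \frac{37728}{5} = \frac{89852619077}{11883520}$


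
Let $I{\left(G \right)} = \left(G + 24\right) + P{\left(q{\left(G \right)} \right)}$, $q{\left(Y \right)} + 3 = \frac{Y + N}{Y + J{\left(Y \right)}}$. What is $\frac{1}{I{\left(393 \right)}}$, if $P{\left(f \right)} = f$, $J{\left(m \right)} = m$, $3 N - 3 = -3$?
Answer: $\frac{2}{829} \approx 0.0024125$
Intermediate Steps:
$N = 0$ ($N = 1 + \frac{1}{3} \left(-3\right) = 1 - 1 = 0$)
$q{\left(Y \right)} = - \frac{5}{2}$ ($q{\left(Y \right)} = -3 + \frac{Y + 0}{Y + Y} = -3 + \frac{Y}{2 Y} = -3 + Y \frac{1}{2 Y} = -3 + \frac{1}{2} = - \frac{5}{2}$)
$I{\left(G \right)} = \frac{43}{2} + G$ ($I{\left(G \right)} = \left(G + 24\right) - \frac{5}{2} = \left(24 + G\right) - \frac{5}{2} = \frac{43}{2} + G$)
$\frac{1}{I{\left(393 \right)}} = \frac{1}{\frac{43}{2} + 393} = \frac{1}{\frac{829}{2}} = \frac{2}{829}$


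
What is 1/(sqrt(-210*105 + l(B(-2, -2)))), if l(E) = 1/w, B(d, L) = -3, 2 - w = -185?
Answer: -I*sqrt(771066263)/4123349 ≈ -0.0067343*I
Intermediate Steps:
w = 187 (w = 2 - 1*(-185) = 2 + 185 = 187)
l(E) = 1/187
1/(sqrt(-210*105 + l(B(-2, -2)))) = 1/(sqrt(-210*105 + 1/187)) = 1/(sqrt(-22050 + 1/187)) = 1/(sqrt(-4123349/187)) = 1/(I*sqrt(771066263)/187) = -I*sqrt(771066263)/4123349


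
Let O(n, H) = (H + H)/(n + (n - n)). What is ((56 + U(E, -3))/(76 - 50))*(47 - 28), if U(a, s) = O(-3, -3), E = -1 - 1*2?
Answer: 551/13 ≈ 42.385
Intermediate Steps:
O(n, H) = 2*H/n (O(n, H) = (2*H)/(n + 0) = (2*H)/n = 2*H/n)
E = -3 (E = -1 - 2 = -3)
U(a, s) = 2 (U(a, s) = 2*(-3)/(-3) = 2*(-3)*(-⅓) = 2)
((56 + U(E, -3))/(76 - 50))*(47 - 28) = ((56 + 2)/(76 - 50))*(47 - 28) = (58/26)*19 = (58*(1/26))*19 = (29/13)*19 = 551/13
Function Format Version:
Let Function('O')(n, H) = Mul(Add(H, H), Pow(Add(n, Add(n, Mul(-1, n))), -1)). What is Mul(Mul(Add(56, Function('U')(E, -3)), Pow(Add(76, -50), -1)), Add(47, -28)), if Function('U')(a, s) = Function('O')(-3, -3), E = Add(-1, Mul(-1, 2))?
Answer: Rational(551, 13) ≈ 42.385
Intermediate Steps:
Function('O')(n, H) = Mul(2, H, Pow(n, -1)) (Function('O')(n, H) = Mul(Mul(2, H), Pow(Add(n, 0), -1)) = Mul(Mul(2, H), Pow(n, -1)) = Mul(2, H, Pow(n, -1)))
E = -3 (E = Add(-1, -2) = -3)
Function('U')(a, s) = 2 (Function('U')(a, s) = Mul(2, -3, Pow(-3, -1)) = Mul(2, -3, Rational(-1, 3)) = 2)
Mul(Mul(Add(56, Function('U')(E, -3)), Pow(Add(76, -50), -1)), Add(47, -28)) = Mul(Mul(Add(56, 2), Pow(Add(76, -50), -1)), Add(47, -28)) = Mul(Mul(58, Pow(26, -1)), 19) = Mul(Mul(58, Rational(1, 26)), 19) = Mul(Rational(29, 13), 19) = Rational(551, 13)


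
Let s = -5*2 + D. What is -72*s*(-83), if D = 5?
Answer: -29880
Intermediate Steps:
s = -5 (s = -5*2 + 5 = -10 + 5 = -5)
-72*s*(-83) = -72*(-5)*(-83) = 360*(-83) = -29880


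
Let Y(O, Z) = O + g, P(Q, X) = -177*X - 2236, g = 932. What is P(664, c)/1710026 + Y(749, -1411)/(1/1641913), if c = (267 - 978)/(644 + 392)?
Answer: 4889678714644252159/1771586936 ≈ 2.7601e+9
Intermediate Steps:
c = -711/1036 ≈ -0.68629
P(Q, X) = -2236 - 177*X
Y(O, Z) = 932 + O (Y(O, Z) = O + 932 = 932 + O)
P(664, c)/1710026 + Y(749, -1411)/(1/1641913) = (-2236 - 177*(-711/1036))/1710026 + (932 + 749)/(1/1641913) = (-2236 + 125847/1036)*(1/1710026) + 1681/(1/1641913) = -2190649/1036*1/1710026 + 1681*1641913 = -2190649/1771586936 + 2760055753 = 4889678714644252159/1771586936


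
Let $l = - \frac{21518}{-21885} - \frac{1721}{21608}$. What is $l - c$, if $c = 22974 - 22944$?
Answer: $- \frac{13759435541}{472891080} \approx -29.096$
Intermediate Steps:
$c = 30$ ($c = 22974 - 22944 = 30$)
$l = \frac{427296859}{472891080}$ ($l = \left(-21518\right) \left(- \frac{1}{21885}\right) - \frac{1721}{21608} = \frac{21518}{21885} - \frac{1721}{21608} = \frac{427296859}{472891080} \approx 0.90358$)
$l - c = \frac{427296859}{472891080} - 30 = - \frac{13759435541}{472891080}$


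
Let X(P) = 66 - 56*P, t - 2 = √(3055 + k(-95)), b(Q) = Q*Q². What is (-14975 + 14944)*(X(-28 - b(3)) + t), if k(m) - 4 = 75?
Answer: -97588 - 31*√3134 ≈ -99324.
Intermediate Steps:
b(Q) = Q³
k(m) = 79 (k(m) = 4 + 75 = 79)
t = 2 + √3134 (t = 2 + √(3055 + 79) = 2 + √3134 ≈ 57.982)
X(P) = 66 - 56*P
(-14975 + 14944)*(X(-28 - b(3)) + t) = (-14975 + 14944)*((66 - 56*(-28 - 1*3³)) + (2 + √3134)) = -31*((66 - 56*(-28 - 1*27)) + (2 + √3134)) = -31*((66 - 56*(-28 - 27)) + (2 + √3134)) = -31*((66 - 56*(-55)) + (2 + √3134)) = -31*((66 + 3080) + (2 + √3134)) = -31*(3146 + (2 + √3134)) = -31*(3148 + √3134) = -97588 - 31*√3134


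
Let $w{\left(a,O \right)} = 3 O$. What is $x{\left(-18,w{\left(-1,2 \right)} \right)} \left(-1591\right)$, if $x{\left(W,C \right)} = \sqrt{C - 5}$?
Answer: $-1591$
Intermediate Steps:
$x{\left(W,C \right)} = \sqrt{-5 + C}$
$x{\left(-18,w{\left(-1,2 \right)} \right)} \left(-1591\right) = \sqrt{-5 + 3 \cdot 2} \left(-1591\right) = \sqrt{-5 + 6} \left(-1591\right) = \sqrt{1} \left(-1591\right) = 1 \left(-1591\right) = -1591$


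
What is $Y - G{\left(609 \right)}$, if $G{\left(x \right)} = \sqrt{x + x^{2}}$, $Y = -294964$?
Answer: $-294964 - \sqrt{371490} \approx -2.9557 \cdot 10^{5}$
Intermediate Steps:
$Y - G{\left(609 \right)} = -294964 - \sqrt{609 \left(1 + 609\right)} = -294964 - \sqrt{609 \cdot 610} = -294964 - \sqrt{371490}$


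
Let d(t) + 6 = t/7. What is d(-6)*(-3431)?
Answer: 164688/7 ≈ 23527.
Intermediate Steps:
d(t) = -6 + t/7
d(-6)*(-3431) = (-6 + (1/7)*(-6))*(-3431) = (-6 - 6/7)*(-3431) = -48/7*(-3431) = 164688/7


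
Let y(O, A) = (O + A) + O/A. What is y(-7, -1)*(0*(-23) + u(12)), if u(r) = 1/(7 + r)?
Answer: -1/19 ≈ -0.052632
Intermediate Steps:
y(O, A) = A + O + O/A (y(O, A) = (A + O) + O/A = A + O + O/A)
y(-7, -1)*(0*(-23) + u(12)) = (-1 - 7 - 7/(-1))*(0*(-23) + 1/(7 + 12)) = (-1 - 7 - 7*(-1))*(0 + 1/19) = (-1 - 7 + 7)*(0 + 1/19) = -1*1/19 = -1/19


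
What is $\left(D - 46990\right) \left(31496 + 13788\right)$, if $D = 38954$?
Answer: $-363902224$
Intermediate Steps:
$\left(D - 46990\right) \left(31496 + 13788\right) = \left(38954 - 46990\right) \left(31496 + 13788\right) = \left(-8036\right) 45284 = -363902224$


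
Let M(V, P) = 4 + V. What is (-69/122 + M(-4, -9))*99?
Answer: -6831/122 ≈ -55.992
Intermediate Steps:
(-69/122 + M(-4, -9))*99 = (-69/122 + (4 - 4))*99 = (-69*1/122 + 0)*99 = (-69/122 + 0)*99 = -69/122*99 = -6831/122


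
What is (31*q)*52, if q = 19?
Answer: 30628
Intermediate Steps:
(31*q)*52 = (31*19)*52 = 589*52 = 30628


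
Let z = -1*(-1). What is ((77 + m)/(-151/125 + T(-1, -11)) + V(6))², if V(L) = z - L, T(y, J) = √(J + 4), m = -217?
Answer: 25*(-418625*√7 + 5553213*I)/(-43287*I + 18875*√7) ≈ -1692.5 + 1312.9*I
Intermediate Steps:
T(y, J) = √(4 + J)
z = 1
V(L) = 1 - L
((77 + m)/(-151/125 + T(-1, -11)) + V(6))² = ((77 - 217)/(-151/125 + √(4 - 11)) + (1 - 1*6))² = (-140/(-151*1/125 + √(-7)) + (1 - 6))² = (-140/(-151/125 + I*√7) - 5)² = (-5 - 140/(-151/125 + I*√7))²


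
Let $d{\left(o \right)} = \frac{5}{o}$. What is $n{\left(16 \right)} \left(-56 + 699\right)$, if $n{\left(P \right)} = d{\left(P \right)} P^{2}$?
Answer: $51440$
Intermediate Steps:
$n{\left(P \right)} = 5 P$ ($n{\left(P \right)} = \frac{5}{P} P^{2} = 5 P$)
$n{\left(16 \right)} \left(-56 + 699\right) = 5 \cdot 16 \left(-56 + 699\right) = 80 \cdot 643 = 51440$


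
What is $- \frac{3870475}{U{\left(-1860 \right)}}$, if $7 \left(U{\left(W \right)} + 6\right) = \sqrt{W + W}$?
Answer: $\frac{189653275}{914} + \frac{27093325 i \sqrt{930}}{2742} \approx 2.075 \cdot 10^{5} + 3.0133 \cdot 10^{5} i$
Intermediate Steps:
$U{\left(W \right)} = -6 + \frac{\sqrt{2} \sqrt{W}}{7}$ ($U{\left(W \right)} = -6 + \frac{\sqrt{W + W}}{7} = -6 + \frac{\sqrt{2 W}}{7} = -6 + \frac{\sqrt{2} \sqrt{W}}{7}$)
$- \frac{3870475}{U{\left(-1860 \right)}} = - \frac{3870475}{-6 + \frac{\sqrt{2} \sqrt{-1860}}{7}} = - \frac{3870475}{-6 + \frac{\sqrt{2} \cdot 2 i \sqrt{465}}{7}} = - \frac{3870475}{-6 + \frac{2 i \sqrt{930}}{7}}$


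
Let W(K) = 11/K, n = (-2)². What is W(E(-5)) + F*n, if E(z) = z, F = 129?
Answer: 2569/5 ≈ 513.80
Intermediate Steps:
n = 4
W(E(-5)) + F*n = 11/(-5) + 129*4 = 11*(-⅕) + 516 = -11/5 + 516 = 2569/5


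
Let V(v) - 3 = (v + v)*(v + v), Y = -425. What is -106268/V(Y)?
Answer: -106268/722503 ≈ -0.14708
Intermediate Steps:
V(v) = 3 + 4*v² (V(v) = 3 + (v + v)*(v + v) = 3 + (2*v)*(2*v) = 3 + 4*v²)
-106268/V(Y) = -106268/(3 + 4*(-425)²) = -106268/(3 + 4*180625) = -106268/(3 + 722500) = -106268/722503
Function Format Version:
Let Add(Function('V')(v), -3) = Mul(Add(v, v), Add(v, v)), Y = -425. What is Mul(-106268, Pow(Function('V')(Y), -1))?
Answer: Rational(-106268, 722503) ≈ -0.14708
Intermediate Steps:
Function('V')(v) = Add(3, Mul(4, Pow(v, 2))) (Function('V')(v) = Add(3, Mul(Add(v, v), Add(v, v))) = Add(3, Mul(Mul(2, v), Mul(2, v))) = Add(3, Mul(4, Pow(v, 2))))
Mul(-106268, Pow(Function('V')(Y), -1)) = Mul(-106268, Pow(Add(3, Mul(4, Pow(-425, 2))), -1)) = Mul(-106268, Pow(Add(3, Mul(4, 180625)), -1)) = Mul(-106268, Pow(Add(3, 722500), -1)) = Mul(-106268, Pow(722503, -1)) = Mul(-106268, Rational(1, 722503)) = Rational(-106268, 722503)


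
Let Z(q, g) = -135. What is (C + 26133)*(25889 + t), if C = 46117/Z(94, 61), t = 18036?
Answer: 30587946830/27 ≈ 1.1329e+9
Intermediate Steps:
C = -46117/135 (C = 46117/(-135) = 46117*(-1/135) = -46117/135 ≈ -341.61)
(C + 26133)*(25889 + t) = (-46117/135 + 26133)*(25889 + 18036) = (3481838/135)*43925 = 30587946830/27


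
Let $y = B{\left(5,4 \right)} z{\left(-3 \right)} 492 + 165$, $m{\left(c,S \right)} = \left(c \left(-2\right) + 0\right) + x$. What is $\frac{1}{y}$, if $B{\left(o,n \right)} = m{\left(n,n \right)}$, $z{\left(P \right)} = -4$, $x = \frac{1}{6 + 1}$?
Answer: $\frac{7}{109395} \approx 6.3988 \cdot 10^{-5}$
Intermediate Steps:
$x = \frac{1}{7} \approx 0.14286$
$m{\left(c,S \right)} = \frac{1}{7} - 2 c$ ($m{\left(c,S \right)} = \left(c \left(-2\right) + 0\right) + \frac{1}{7} = \left(- 2 c + 0\right) + \frac{1}{7} = - 2 c + \frac{1}{7} = \frac{1}{7} - 2 c$)
$B{\left(o,n \right)} = \frac{1}{7} - 2 n$
$y = \frac{109395}{7}$ ($y = \left(\frac{1}{7} - 8\right) \left(-4\right) 492 + 165 = \left(- \frac{55}{7}\right) \left(-4\right) 492 + 165 = \frac{220}{7} \cdot 492 + 165 = \frac{108240}{7} + 165 = \frac{109395}{7} \approx 15628.0$)
$\frac{1}{y} = \frac{1}{\frac{109395}{7}} = \frac{7}{109395}$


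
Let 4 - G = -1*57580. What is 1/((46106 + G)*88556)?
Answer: 1/9182371640 ≈ 1.0890e-10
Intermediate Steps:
G = 57584 (G = 4 - (-1)*57580 = 4 - 1*(-57580) = 4 + 57580 = 57584)
1/((46106 + G)*88556) = 1/((46106 + 57584)*88556) = (1/88556)/103690 = (1/103690)*(1/88556) = 1/9182371640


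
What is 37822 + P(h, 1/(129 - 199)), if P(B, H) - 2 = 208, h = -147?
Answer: 38032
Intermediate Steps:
P(B, H) = 210 (P(B, H) = 2 + 208 = 210)
37822 + P(h, 1/(129 - 199)) = 37822 + 210 = 38032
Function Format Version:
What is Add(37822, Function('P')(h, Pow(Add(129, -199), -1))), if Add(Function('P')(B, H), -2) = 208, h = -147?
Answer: 38032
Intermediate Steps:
Function('P')(B, H) = 210 (Function('P')(B, H) = Add(2, 208) = 210)
Add(37822, Function('P')(h, Pow(Add(129, -199), -1))) = Add(37822, 210) = 38032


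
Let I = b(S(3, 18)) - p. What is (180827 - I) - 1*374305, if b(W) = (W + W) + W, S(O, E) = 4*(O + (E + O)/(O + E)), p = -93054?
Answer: -286580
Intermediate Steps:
S(O, E) = 4 + 4*O (S(O, E) = 4*(O + (E + O)/(E + O)) = 4*(O + 1) = 4*(1 + O) = 4 + 4*O)
b(W) = 3*W (b(W) = 2*W + W = 3*W)
I = 93102 (I = 3*(4 + 4*3) - 1*(-93054) = 3*(4 + 12) + 93054 = 3*16 + 93054 = 48 + 93054 = 93102)
(180827 - I) - 1*374305 = (180827 - 1*93102) - 1*374305 = (180827 - 93102) - 374305 = 87725 - 374305 = -286580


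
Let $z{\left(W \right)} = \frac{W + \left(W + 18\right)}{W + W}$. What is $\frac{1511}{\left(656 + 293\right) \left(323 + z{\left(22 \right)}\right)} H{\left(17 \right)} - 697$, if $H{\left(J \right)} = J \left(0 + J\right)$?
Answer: $- \frac{4711183123}{6773013} \approx -695.58$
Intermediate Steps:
$z{\left(W \right)} = \frac{18 + 2 W}{2 W}$ ($z{\left(W \right)} = \frac{W + \left(18 + W\right)}{2 W} = \left(18 + 2 W\right) \frac{1}{2 W} = \frac{18 + 2 W}{2 W}$)
$H{\left(J \right)} = J^{2}$ ($H{\left(J \right)} = J J = J^{2}$)
$\frac{1511}{\left(656 + 293\right) \left(323 + z{\left(22 \right)}\right)} H{\left(17 \right)} - 697 = \frac{1511}{\left(656 + 293\right) \left(323 + \frac{9 + 22}{22}\right)} 17^{2} - 697 = \frac{1511}{949 \left(323 + \frac{1}{22} \cdot 31\right)} 289 - 697 = \frac{1511}{949 \left(323 + \frac{31}{22}\right)} 289 - 697 = \frac{1511}{949 \cdot \frac{7137}{22}} \cdot 289 - 697 = \frac{1511}{\frac{6773013}{22}} \cdot 289 - 697 = 1511 \cdot \frac{22}{6773013} \cdot 289 - 697 = \frac{33242}{6773013} \cdot 289 - 697 = \frac{9606938}{6773013} - 697 = - \frac{4711183123}{6773013}$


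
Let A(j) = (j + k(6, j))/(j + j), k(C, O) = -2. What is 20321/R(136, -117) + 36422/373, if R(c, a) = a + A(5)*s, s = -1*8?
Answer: -16154731/222681 ≈ -72.547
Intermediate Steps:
A(j) = (-2 + j)/(2*j) (A(j) = (j - 2)/(j + j) = (-2 + j)/((2*j)) = (-2 + j)*(1/(2*j)) = (-2 + j)/(2*j))
s = -8
R(c, a) = -12/5 + a (R(c, a) = a + ((½)*(-2 + 5)/5)*(-8) = a + ((½)*(⅕)*3)*(-8) = a + (3/10)*(-8) = a - 12/5 = -12/5 + a)
20321/R(136, -117) + 36422/373 = 20321/(-12/5 - 117) + 36422/373 = 20321/(-597/5) + 36422*(1/373) = 20321*(-5/597) + 36422/373 = -101605/597 + 36422/373 = -16154731/222681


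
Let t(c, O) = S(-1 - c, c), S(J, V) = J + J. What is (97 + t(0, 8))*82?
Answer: 7790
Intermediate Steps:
S(J, V) = 2*J
t(c, O) = -2 - 2*c (t(c, O) = 2*(-1 - c) = -2 - 2*c)
(97 + t(0, 8))*82 = (97 + (-2 - 2*0))*82 = (97 + (-2 + 0))*82 = (97 - 2)*82 = 95*82 = 7790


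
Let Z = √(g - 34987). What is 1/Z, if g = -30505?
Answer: -I*√16373/32746 ≈ -0.0039076*I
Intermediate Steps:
Z = 2*I*√16373 (Z = √(-30505 - 34987) = √(-65492) = 2*I*√16373 ≈ 255.91*I)
1/Z = 1/(2*I*√16373) = -I*√16373/32746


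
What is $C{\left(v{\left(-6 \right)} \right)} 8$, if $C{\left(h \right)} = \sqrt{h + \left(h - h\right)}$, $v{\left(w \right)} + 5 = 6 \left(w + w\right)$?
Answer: $8 i \sqrt{77} \approx 70.2 i$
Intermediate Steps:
$v{\left(w \right)} = -5 + 12 w$ ($v{\left(w \right)} = -5 + 6 \left(w + w\right) = -5 + 6 \cdot 2 w = -5 + 12 w$)
$C{\left(h \right)} = \sqrt{h}$ ($C{\left(h \right)} = \sqrt{h + 0} = \sqrt{h}$)
$C{\left(v{\left(-6 \right)} \right)} 8 = \sqrt{-5 + 12 \left(-6\right)} 8 = \sqrt{-5 - 72} \cdot 8 = \sqrt{-77} \cdot 8 = i \sqrt{77} \cdot 8 = 8 i \sqrt{77}$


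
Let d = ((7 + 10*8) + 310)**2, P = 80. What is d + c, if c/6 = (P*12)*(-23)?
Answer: 25129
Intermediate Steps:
c = -132480 (c = 6*((80*12)*(-23)) = 6*(960*(-23)) = 6*(-22080) = -132480)
d = 157609 (d = ((7 + 80) + 310)**2 = (87 + 310)**2 = 397**2 = 157609)
d + c = 157609 - 132480 = 25129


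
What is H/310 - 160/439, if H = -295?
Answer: -35821/27218 ≈ -1.3161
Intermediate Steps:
H/310 - 160/439 = -295/310 - 160/439 = -295*1/310 - 160*1/439 = -59/62 - 160/439 = -35821/27218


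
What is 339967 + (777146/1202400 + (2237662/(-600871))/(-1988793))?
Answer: 27138439893658008588491/79826536985360400 ≈ 3.3997e+5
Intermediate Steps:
339967 + (777146/1202400 + (2237662/(-600871))/(-1988793)) = 339967 + (777146*(1/1202400) + (2237662*(-1/600871))*(-1/1988793)) = 339967 + (388573/601200 - 2237662/600871*(-1/1988793)) = 339967 + (388573/601200 + 2237662/1195008038703) = 339967 + 51594355989481691/79826536985360400 = 27138439893658008588491/79826536985360400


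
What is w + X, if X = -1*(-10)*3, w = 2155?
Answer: 2185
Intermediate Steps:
X = 30 (X = 10*3 = 30)
w + X = 2155 + 30 = 2185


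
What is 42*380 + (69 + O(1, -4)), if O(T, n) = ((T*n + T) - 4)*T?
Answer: 16022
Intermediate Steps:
O(T, n) = T*(-4 + T + T*n) (O(T, n) = ((T + T*n) - 4)*T = (-4 + T + T*n)*T = T*(-4 + T + T*n))
42*380 + (69 + O(1, -4)) = 42*380 + (69 + 1*(-4 + 1 + 1*(-4))) = 15960 + (69 + 1*(-4 + 1 - 4)) = 15960 + (69 + 1*(-7)) = 15960 + (69 - 7) = 15960 + 62 = 16022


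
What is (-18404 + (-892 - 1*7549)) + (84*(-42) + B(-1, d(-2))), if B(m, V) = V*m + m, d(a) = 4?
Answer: -30378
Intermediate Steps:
B(m, V) = m + V*m
(-18404 + (-892 - 1*7549)) + (84*(-42) + B(-1, d(-2))) = (-18404 + (-892 - 1*7549)) + (84*(-42) - (1 + 4)) = (-18404 + (-892 - 7549)) + (-3528 - 1*5) = (-18404 - 8441) + (-3528 - 5) = -26845 - 3533 = -30378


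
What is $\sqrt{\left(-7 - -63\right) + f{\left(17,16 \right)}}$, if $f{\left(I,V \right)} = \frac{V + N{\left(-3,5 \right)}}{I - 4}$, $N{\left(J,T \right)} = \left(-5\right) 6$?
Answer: $\frac{\sqrt{9282}}{13} \approx 7.411$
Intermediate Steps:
$N{\left(J,T \right)} = -30$
$f{\left(I,V \right)} = \frac{-30 + V}{-4 + I}$ ($f{\left(I,V \right)} = \frac{V - 30}{I - 4} = \frac{-30 + V}{-4 + I}$)
$\sqrt{\left(-7 - -63\right) + f{\left(17,16 \right)}} = \sqrt{\left(-7 - -63\right) + \frac{-30 + 16}{-4 + 17}} = \sqrt{\left(-7 + 63\right) + \frac{1}{13} \left(-14\right)} = \sqrt{56 + \frac{1}{13} \left(-14\right)} = \sqrt{56 - \frac{14}{13}} = \sqrt{\frac{714}{13}} = \frac{\sqrt{9282}}{13}$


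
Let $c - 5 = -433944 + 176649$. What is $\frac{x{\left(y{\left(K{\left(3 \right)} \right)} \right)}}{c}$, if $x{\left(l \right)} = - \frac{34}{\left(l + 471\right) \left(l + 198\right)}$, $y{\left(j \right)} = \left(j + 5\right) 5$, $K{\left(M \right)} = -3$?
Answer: $\frac{17}{12870674960} \approx 1.3208 \cdot 10^{-9}$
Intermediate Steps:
$c = -257290$ ($c = 5 + \left(-433944 + 176649\right) = 5 - 257295 = -257290$)
$y{\left(j \right)} = 25 + 5 j$ ($y{\left(j \right)} = \left(5 + j\right) 5 = 25 + 5 j$)
$x{\left(l \right)} = - \frac{34}{\left(198 + l\right) \left(471 + l\right)}$ ($x{\left(l \right)} = - \frac{34}{\left(471 + l\right) \left(198 + l\right)} = - \frac{34}{\left(198 + l\right) \left(471 + l\right)}$)
$\frac{x{\left(y{\left(K{\left(3 \right)} \right)} \right)}}{c} = \frac{\left(-34\right) \frac{1}{93258 + \left(25 + 5 \left(-3\right)\right)^{2} + 669 \left(25 + 5 \left(-3\right)\right)}}{-257290} = - \frac{34}{93258 + \left(25 - 15\right)^{2} + 669 \left(25 - 15\right)} \left(- \frac{1}{257290}\right) = - \frac{34}{93258 + 10^{2} + 669 \cdot 10} \left(- \frac{1}{257290}\right) = - \frac{34}{93258 + 100 + 6690} \left(- \frac{1}{257290}\right) = - \frac{34}{100048} \left(- \frac{1}{257290}\right) = \left(-34\right) \frac{1}{100048} \left(- \frac{1}{257290}\right) = \left(- \frac{17}{50024}\right) \left(- \frac{1}{257290}\right) = \frac{17}{12870674960}$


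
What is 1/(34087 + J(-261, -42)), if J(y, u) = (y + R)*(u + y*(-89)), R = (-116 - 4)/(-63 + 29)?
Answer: -17/100910020 ≈ -1.6847e-7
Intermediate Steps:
R = 60/17 (R = -120/(-34) = -120*(-1/34) = 60/17 ≈ 3.5294)
J(y, u) = (60/17 + y)*(u - 89*y) (J(y, u) = (y + 60/17)*(u + y*(-89)) = (60/17 + y)*(u - 89*y))
1/(34087 + J(-261, -42)) = 1/(34087 + (-89*(-261)**2 - 5340/17*(-261) + (60/17)*(-42) - 42*(-261))) = 1/(34087 + (-89*68121 + 1393740/17 - 2520/17 + 10962)) = 1/(34087 + (-6062769 + 1393740/17 - 2520/17 + 10962)) = 1/(34087 - 101489499/17) = 1/(-100910020/17) = -17/100910020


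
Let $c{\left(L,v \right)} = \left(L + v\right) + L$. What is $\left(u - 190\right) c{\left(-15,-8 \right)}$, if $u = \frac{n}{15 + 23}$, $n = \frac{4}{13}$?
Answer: $\frac{93856}{13} \approx 7219.7$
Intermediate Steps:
$c{\left(L,v \right)} = v + 2 L$
$n = \frac{4}{13}$ ($n = 4 \cdot \frac{1}{13} = \frac{4}{13} \approx 0.30769$)
$u = \frac{2}{247}$ ($u = \frac{4}{13 \left(15 + 23\right)} = \frac{4}{13 \cdot 38} = \frac{4}{13} \cdot \frac{1}{38} = \frac{2}{247} \approx 0.0080972$)
$\left(u - 190\right) c{\left(-15,-8 \right)} = \left(\frac{2}{247} - 190\right) \left(-8 + 2 \left(-15\right)\right) = - \frac{46928 \left(-8 - 30\right)}{247} = \left(- \frac{46928}{247}\right) \left(-38\right) = \frac{93856}{13}$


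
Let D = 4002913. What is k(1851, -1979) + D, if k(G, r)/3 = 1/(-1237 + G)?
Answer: 2457788585/614 ≈ 4.0029e+6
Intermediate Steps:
k(G, r) = 3/(-1237 + G)
k(1851, -1979) + D = 3/(-1237 + 1851) + 4002913 = 3/614 + 4002913 = 2457788585/614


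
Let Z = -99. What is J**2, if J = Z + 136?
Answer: 1369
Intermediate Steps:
J = 37 (J = -99 + 136 = 37)
J**2 = 37**2 = 1369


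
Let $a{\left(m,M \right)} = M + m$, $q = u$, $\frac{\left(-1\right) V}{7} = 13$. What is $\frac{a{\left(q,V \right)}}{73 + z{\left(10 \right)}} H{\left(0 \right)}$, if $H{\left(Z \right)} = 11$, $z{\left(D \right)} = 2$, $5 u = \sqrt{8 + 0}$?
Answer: $- \frac{1001}{75} + \frac{22 \sqrt{2}}{375} \approx -13.264$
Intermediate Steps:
$V = -91$ ($V = \left(-7\right) 13 = -91$)
$u = \frac{2 \sqrt{2}}{5}$ ($u = \frac{\sqrt{8 + 0}}{5} = \frac{\sqrt{8}}{5} = \frac{2 \sqrt{2}}{5} \approx 0.56569$)
$q = \frac{2 \sqrt{2}}{5} \approx 0.56569$
$\frac{a{\left(q,V \right)}}{73 + z{\left(10 \right)}} H{\left(0 \right)} = \frac{-91 + \frac{2 \sqrt{2}}{5}}{73 + 2} \cdot 11 = \frac{-91 + \frac{2 \sqrt{2}}{5}}{75} \cdot 11 = \left(-91 + \frac{2 \sqrt{2}}{5}\right) \frac{1}{75} \cdot 11 = \left(- \frac{91}{75} + \frac{2 \sqrt{2}}{375}\right) 11 = - \frac{1001}{75} + \frac{22 \sqrt{2}}{375}$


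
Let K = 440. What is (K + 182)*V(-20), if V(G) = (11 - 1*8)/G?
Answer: -933/10 ≈ -93.300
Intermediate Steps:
V(G) = 3/G (V(G) = (11 - 8)/G = 3/G)
(K + 182)*V(-20) = (440 + 182)*(3/(-20)) = 622*(3*(-1/20)) = 622*(-3/20) = -933/10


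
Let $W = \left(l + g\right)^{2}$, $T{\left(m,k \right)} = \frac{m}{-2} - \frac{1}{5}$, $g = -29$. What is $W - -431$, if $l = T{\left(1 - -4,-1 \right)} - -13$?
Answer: $\frac{78069}{100} \approx 780.69$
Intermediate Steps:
$T{\left(m,k \right)} = - \frac{1}{5} - \frac{m}{2}$ ($T{\left(m,k \right)} = m \left(- \frac{1}{2}\right) - \frac{1}{5} = - \frac{m}{2} - \frac{1}{5} = - \frac{1}{5} - \frac{m}{2}$)
$l = \frac{103}{10}$ ($l = \left(- \frac{1}{5} - \frac{1 - -4}{2}\right) - -13 = \left(- \frac{1}{5} - \frac{1 + 4}{2}\right) + 13 = \left(- \frac{1}{5} - \frac{5}{2}\right) + 13 = - \frac{27}{10} + 13 = \frac{103}{10} \approx 10.3$)
$W = \frac{34969}{100}$ ($W = \left(\frac{103}{10} - 29\right)^{2} = \left(- \frac{187}{10}\right)^{2} = \frac{34969}{100} \approx 349.69$)
$W - -431 = \frac{34969}{100} - -431 = \frac{34969}{100} + 431 = \frac{78069}{100}$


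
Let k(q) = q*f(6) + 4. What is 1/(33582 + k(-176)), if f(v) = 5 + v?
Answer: 1/31650 ≈ 3.1596e-5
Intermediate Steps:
k(q) = 4 + 11*q (k(q) = q*(5 + 6) + 4 = q*11 + 4 = 11*q + 4 = 4 + 11*q)
1/(33582 + k(-176)) = 1/(33582 + (4 + 11*(-176))) = 1/(33582 + (4 - 1936)) = 1/(33582 - 1932) = 1/31650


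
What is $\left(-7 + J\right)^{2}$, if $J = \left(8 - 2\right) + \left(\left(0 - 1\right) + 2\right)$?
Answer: $0$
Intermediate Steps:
$J = 7$ ($J = 6 + \left(-1 + 2\right) = 6 + 1 = 7$)
$\left(-7 + J\right)^{2} = \left(-7 + 7\right)^{2} = 0^{2} = 0$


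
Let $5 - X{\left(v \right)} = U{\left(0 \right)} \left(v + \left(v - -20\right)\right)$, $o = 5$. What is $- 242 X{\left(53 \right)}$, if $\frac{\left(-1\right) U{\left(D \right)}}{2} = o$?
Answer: $-306130$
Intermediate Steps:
$U{\left(D \right)} = -10$ ($U{\left(D \right)} = \left(-2\right) 5 = -10$)
$X{\left(v \right)} = 205 + 20 v$ ($X{\left(v \right)} = 5 - - 10 \left(v + \left(v - -20\right)\right) = 5 - - 10 \left(v + \left(v + 20\right)\right) = 5 - - 10 \left(v + \left(20 + v\right)\right) = 5 - - 10 \left(20 + 2 v\right) = 5 - \left(-200 - 20 v\right) = 5 + \left(200 + 20 v\right) = 205 + 20 v$)
$- 242 X{\left(53 \right)} = - 242 \left(205 + 20 \cdot 53\right) = - 242 \left(205 + 1060\right) = \left(-242\right) 1265 = -306130$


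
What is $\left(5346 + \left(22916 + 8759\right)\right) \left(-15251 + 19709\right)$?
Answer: $165039618$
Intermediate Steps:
$\left(5346 + \left(22916 + 8759\right)\right) \left(-15251 + 19709\right) = \left(5346 + 31675\right) 4458 = 37021 \cdot 4458 = 165039618$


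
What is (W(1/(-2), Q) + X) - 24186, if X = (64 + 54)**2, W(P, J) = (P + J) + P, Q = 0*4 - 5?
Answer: -10268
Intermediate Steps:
Q = -5 (Q = 0 - 5 = -5)
W(P, J) = J + 2*P (W(P, J) = (J + P) + P = J + 2*P)
X = 13924 (X = 118**2 = 13924)
(W(1/(-2), Q) + X) - 24186 = ((-5 + 2/(-2)) + 13924) - 24186 = ((-5 + 2*(-1/2)) + 13924) - 24186 = ((-5 - 1) + 13924) - 24186 = (-6 + 13924) - 24186 = 13918 - 24186 = -10268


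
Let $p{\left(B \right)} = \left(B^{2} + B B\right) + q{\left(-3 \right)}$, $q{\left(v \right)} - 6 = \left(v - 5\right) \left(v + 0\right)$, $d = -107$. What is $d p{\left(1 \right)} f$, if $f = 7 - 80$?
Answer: $249952$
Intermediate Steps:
$f = -73$ ($f = 7 - 80 = -73$)
$q{\left(v \right)} = 6 + v \left(-5 + v\right)$ ($q{\left(v \right)} = 6 + \left(v - 5\right) \left(v + 0\right) = 6 + \left(-5 + v\right) v = 6 + v \left(-5 + v\right)$)
$p{\left(B \right)} = 30 + 2 B^{2}$ ($p{\left(B \right)} = \left(B^{2} + B B\right) + \left(6 + \left(-3\right)^{2} - -15\right) = \left(B^{2} + B^{2}\right) + \left(6 + 9 + 15\right) = 2 B^{2} + 30 = 30 + 2 B^{2}$)
$d p{\left(1 \right)} f = - 107 \left(30 + 2 \cdot 1^{2}\right) \left(-73\right) = - 107 \left(30 + 2 \cdot 1\right) \left(-73\right) = - 107 \left(30 + 2\right) \left(-73\right) = \left(-107\right) 32 \left(-73\right) = \left(-3424\right) \left(-73\right) = 249952$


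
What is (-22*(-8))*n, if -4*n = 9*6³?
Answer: -85536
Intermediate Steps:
n = -486 (n = -9*6³/4 = -9*216/4 = -¼*1944 = -486)
(-22*(-8))*n = -22*(-8)*(-486) = 176*(-486) = -85536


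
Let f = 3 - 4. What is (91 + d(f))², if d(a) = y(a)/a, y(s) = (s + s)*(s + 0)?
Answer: 7921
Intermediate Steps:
y(s) = 2*s² (y(s) = (2*s)*s = 2*s²)
f = -1
d(a) = 2*a (d(a) = (2*a²)/a = 2*a)
(91 + d(f))² = (91 + 2*(-1))² = (91 - 2)² = 89² = 7921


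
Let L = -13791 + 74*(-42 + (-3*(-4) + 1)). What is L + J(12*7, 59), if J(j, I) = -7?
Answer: -15944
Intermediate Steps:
L = -15937 (L = -13791 + 74*(-42 + (12 + 1)) = -13791 + 74*(-42 + 13) = -13791 + 74*(-29) = -13791 - 2146 = -15937)
L + J(12*7, 59) = -15937 - 7 = -15944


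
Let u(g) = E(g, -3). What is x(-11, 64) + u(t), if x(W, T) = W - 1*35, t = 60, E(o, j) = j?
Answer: -49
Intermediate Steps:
u(g) = -3
x(W, T) = -35 + W (x(W, T) = W - 35 = -35 + W)
x(-11, 64) + u(t) = (-35 - 11) - 3 = -46 - 3 = -49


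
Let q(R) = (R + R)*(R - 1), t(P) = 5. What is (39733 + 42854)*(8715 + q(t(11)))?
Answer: 723049185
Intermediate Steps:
q(R) = 2*R*(-1 + R) (q(R) = (2*R)*(-1 + R) = 2*R*(-1 + R))
(39733 + 42854)*(8715 + q(t(11))) = (39733 + 42854)*(8715 + 2*5*(-1 + 5)) = 82587*(8715 + 2*5*4) = 82587*(8715 + 40) = 82587*8755 = 723049185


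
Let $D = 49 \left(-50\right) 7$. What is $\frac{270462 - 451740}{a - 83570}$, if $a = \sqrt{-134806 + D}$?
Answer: $\frac{3787350615}{1746024214} + \frac{815751 i \sqrt{469}}{1746024214} \approx 2.1691 + 0.010118 i$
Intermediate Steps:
$D = -17150$ ($D = \left(-2450\right) 7 = -17150$)
$a = 18 i \sqrt{469}$ ($a = \sqrt{-134806 - 17150} = \sqrt{-151956} = 18 i \sqrt{469} \approx 389.82 i$)
$\frac{270462 - 451740}{a - 83570} = \frac{270462 - 451740}{18 i \sqrt{469} - 83570} = - \frac{181278}{-83570 + 18 i \sqrt{469}}$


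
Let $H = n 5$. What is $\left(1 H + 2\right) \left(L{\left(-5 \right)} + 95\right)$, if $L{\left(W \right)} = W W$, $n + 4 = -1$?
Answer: $-2760$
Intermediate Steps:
$n = -5$ ($n = -4 - 1 = -5$)
$L{\left(W \right)} = W^{2}$
$H = -25$ ($H = \left(-5\right) 5 = -25$)
$\left(1 H + 2\right) \left(L{\left(-5 \right)} + 95\right) = \left(1 \left(-25\right) + 2\right) \left(\left(-5\right)^{2} + 95\right) = \left(-25 + 2\right) \left(25 + 95\right) = \left(-23\right) 120 = -2760$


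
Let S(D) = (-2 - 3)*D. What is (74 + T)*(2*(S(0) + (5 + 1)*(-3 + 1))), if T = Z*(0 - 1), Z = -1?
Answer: -1800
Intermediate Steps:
T = 1 (T = -(0 - 1) = -1*(-1) = 1)
S(D) = -5*D
(74 + T)*(2*(S(0) + (5 + 1)*(-3 + 1))) = (74 + 1)*(2*(-5*0 + (5 + 1)*(-3 + 1))) = 75*(2*(0 + 6*(-2))) = 75*(2*(0 - 12)) = 75*(2*(-12)) = 75*(-24) = -1800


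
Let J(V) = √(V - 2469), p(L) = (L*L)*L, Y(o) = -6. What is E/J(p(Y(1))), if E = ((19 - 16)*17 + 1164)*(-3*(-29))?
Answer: -7047*I*√2685/179 ≈ -2040.0*I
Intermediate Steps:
p(L) = L³ (p(L) = L²*L = L³)
E = 105705 (E = (3*17 + 1164)*87 = (51 + 1164)*87 = 1215*87 = 105705)
J(V) = √(-2469 + V)
E/J(p(Y(1))) = 105705/(√(-2469 + (-6)³)) = 105705/(√(-2469 - 216)) = 105705/(√(-2685)) = 105705/((I*√2685)) = 105705*(-I*√2685/2685) = -7047*I*√2685/179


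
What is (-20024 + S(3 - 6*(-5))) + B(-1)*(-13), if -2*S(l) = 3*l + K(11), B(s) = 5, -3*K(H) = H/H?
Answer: -60415/3 ≈ -20138.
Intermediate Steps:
K(H) = -⅓ (K(H) = -H/(3*H) = -⅓*1 = -⅓)
S(l) = ⅙ - 3*l/2 (S(l) = -(3*l - ⅓)/2 = -(-⅓ + 3*l)/2 = ⅙ - 3*l/2)
(-20024 + S(3 - 6*(-5))) + B(-1)*(-13) = (-20024 + (⅙ - 3*(3 - 6*(-5))/2)) + 5*(-13) = (-20024 + (⅙ - 3*(3 + 30)/2)) - 65 = (-20024 + (⅙ - 3/2*33)) - 65 = (-20024 + (⅙ - 99/2)) - 65 = (-20024 - 148/3) - 65 = -60220/3 - 65 = -60415/3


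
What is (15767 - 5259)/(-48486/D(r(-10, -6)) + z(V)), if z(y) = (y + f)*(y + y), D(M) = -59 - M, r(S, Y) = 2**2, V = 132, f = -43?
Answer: 110334/254789 ≈ 0.43304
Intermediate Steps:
r(S, Y) = 4
z(y) = 2*y*(-43 + y) (z(y) = (y - 43)*(y + y) = (-43 + y)*(2*y) = 2*y*(-43 + y))
(15767 - 5259)/(-48486/D(r(-10, -6)) + z(V)) = (15767 - 5259)/(-48486/(-59 - 1*4) + 2*132*(-43 + 132)) = 10508/(-48486/(-59 - 4) + 2*132*89) = 10508/(-48486/(-63) + 23496) = 10508/(-48486*(-1/63) + 23496) = 10508/(16162/21 + 23496) = 10508/(509578/21) = 10508*(21/509578) = 110334/254789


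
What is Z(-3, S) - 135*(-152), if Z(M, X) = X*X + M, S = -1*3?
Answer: 20526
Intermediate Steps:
S = -3
Z(M, X) = M + X² (Z(M, X) = X² + M = M + X²)
Z(-3, S) - 135*(-152) = (-3 + (-3)²) - 135*(-152) = (-3 + 9) + 20520 = 6 + 20520 = 20526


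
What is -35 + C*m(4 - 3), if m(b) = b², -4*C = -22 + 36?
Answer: -77/2 ≈ -38.500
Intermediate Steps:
C = -7/2 (C = -(-22 + 36)/4 = -¼*14 = -7/2 ≈ -3.5000)
-35 + C*m(4 - 3) = -35 - 7*(4 - 3)²/2 = -35 - 7/2*1² = -35 - 7/2*1 = -35 - 7/2 = -77/2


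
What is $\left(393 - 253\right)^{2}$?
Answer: $19600$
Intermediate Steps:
$\left(393 - 253\right)^{2} = 140^{2} = 19600$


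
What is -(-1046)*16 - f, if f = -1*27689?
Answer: 44425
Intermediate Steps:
f = -27689
-(-1046)*16 - f = -(-1046)*16 - 1*(-27689) = -1*(-16736) + 27689 = 16736 + 27689 = 44425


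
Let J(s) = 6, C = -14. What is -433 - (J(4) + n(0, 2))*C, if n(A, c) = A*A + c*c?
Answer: -293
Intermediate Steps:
n(A, c) = A² + c²
-433 - (J(4) + n(0, 2))*C = -433 - (6 + (0² + 2²))*(-14) = -433 - (6 + (0 + 4))*(-14) = -433 - (6 + 4)*(-14) = -433 - 10*(-14) = -433 - 1*(-140) = -433 + 140 = -293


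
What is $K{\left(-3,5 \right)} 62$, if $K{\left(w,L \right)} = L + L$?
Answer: $620$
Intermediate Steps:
$K{\left(w,L \right)} = 2 L$
$K{\left(-3,5 \right)} 62 = 2 \cdot 5 \cdot 62 = 10 \cdot 62 = 620$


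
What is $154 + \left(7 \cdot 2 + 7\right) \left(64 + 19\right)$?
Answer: $1897$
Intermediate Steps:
$154 + \left(7 \cdot 2 + 7\right) \left(64 + 19\right) = 154 + \left(14 + 7\right) 83 = 154 + 21 \cdot 83 = 154 + 1743 = 1897$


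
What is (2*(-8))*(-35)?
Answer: 560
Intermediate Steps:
(2*(-8))*(-35) = -16*(-35) = 560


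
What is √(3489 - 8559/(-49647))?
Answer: √955577554386/16549 ≈ 59.069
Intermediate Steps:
√(3489 - 8559/(-49647)) = √(3489 - 8559*(-1/49647)) = √(3489 + 2853/16549) = √(57742314/16549) = √955577554386/16549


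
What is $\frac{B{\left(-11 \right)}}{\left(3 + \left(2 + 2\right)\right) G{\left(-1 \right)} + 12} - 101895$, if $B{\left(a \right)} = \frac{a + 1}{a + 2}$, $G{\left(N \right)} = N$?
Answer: $- \frac{917053}{9} \approx -1.0189 \cdot 10^{5}$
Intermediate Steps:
$B{\left(a \right)} = \frac{1 + a}{2 + a}$
$\frac{B{\left(-11 \right)}}{\left(3 + \left(2 + 2\right)\right) G{\left(-1 \right)} + 12} - 101895 = \frac{\frac{1}{2 - 11} \left(1 - 11\right)}{\left(3 + \left(2 + 2\right)\right) \left(-1\right) + 12} - 101895 = \frac{\frac{1}{-9} \left(-10\right)}{\left(3 + 4\right) \left(-1\right) + 12} - 101895 = \frac{\left(- \frac{1}{9}\right) \left(-10\right)}{7 \left(-1\right) + 12} - 101895 = \frac{1}{-7 + 12} \cdot \frac{10}{9} - 101895 = \frac{1}{5} \cdot \frac{10}{9} - 101895 = \frac{2}{9} - 101895 = - \frac{917053}{9}$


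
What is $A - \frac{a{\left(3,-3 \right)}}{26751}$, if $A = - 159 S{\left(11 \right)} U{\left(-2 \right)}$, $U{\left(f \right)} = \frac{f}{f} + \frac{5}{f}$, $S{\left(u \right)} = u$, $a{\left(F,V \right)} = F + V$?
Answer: $\frac{5247}{2} \approx 2623.5$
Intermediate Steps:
$U{\left(f \right)} = 1 + \frac{5}{f}$
$A = \frac{5247}{2}$ ($A = \left(-159\right) 11 \frac{5 - 2}{-2} = - 1749 \left(\left(- \frac{1}{2}\right) 3\right) = \left(-1749\right) \left(- \frac{3}{2}\right) = \frac{5247}{2} \approx 2623.5$)
$A - \frac{a{\left(3,-3 \right)}}{26751} = \frac{5247}{2} - \frac{3 - 3}{26751} = \frac{5247}{2} - 0 \cdot \frac{1}{26751} = \frac{5247}{2} - 0 = \frac{5247}{2} + 0 = \frac{5247}{2}$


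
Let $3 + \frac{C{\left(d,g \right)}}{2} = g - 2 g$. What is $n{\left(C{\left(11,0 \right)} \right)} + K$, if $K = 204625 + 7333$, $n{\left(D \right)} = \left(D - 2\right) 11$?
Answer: $211870$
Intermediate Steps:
$C{\left(d,g \right)} = -6 - 2 g$ ($C{\left(d,g \right)} = -6 + 2 \left(g - 2 g\right) = -6 + 2 \left(- g\right) = -6 - 2 g$)
$n{\left(D \right)} = -22 + 11 D$ ($n{\left(D \right)} = \left(-2 + D\right) 11 = -22 + 11 D$)
$K = 211958$
$n{\left(C{\left(11,0 \right)} \right)} + K = \left(-22 + 11 \left(-6 - 0\right)\right) + 211958 = \left(-22 + 11 \left(-6 + 0\right)\right) + 211958 = \left(-22 + 11 \left(-6\right)\right) + 211958 = \left(-22 - 66\right) + 211958 = -88 + 211958 = 211870$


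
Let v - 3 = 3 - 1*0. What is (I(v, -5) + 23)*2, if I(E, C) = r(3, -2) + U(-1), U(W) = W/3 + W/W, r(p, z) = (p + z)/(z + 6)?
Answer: 287/6 ≈ 47.833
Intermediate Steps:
r(p, z) = (p + z)/(6 + z)
U(W) = 1 + W/3 (U(W) = W*(⅓) + 1 = W/3 + 1 = 1 + W/3)
v = 6 (v = 3 + (3 - 1*0) = 3 + (3 + 0) = 3 + 3 = 6)
I(E, C) = 11/12 (I(E, C) = (3 - 2)/(6 - 2) + (1 + (⅓)*(-1)) = 1/4 + (1 - ⅓) = (¼)*1 + ⅔ = ¼ + ⅔ = 11/12)
(I(v, -5) + 23)*2 = (11/12 + 23)*2 = (287/12)*2 = 287/6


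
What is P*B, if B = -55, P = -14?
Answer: 770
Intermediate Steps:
P*B = -14*(-55) = 770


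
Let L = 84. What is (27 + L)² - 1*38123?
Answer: -25802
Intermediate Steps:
(27 + L)² - 1*38123 = (27 + 84)² - 1*38123 = 111² - 38123 = 12321 - 38123 = -25802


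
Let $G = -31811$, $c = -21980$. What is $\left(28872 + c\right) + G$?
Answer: $-24919$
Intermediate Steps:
$\left(28872 + c\right) + G = \left(28872 - 21980\right) - 31811 = 6892 - 31811 = -24919$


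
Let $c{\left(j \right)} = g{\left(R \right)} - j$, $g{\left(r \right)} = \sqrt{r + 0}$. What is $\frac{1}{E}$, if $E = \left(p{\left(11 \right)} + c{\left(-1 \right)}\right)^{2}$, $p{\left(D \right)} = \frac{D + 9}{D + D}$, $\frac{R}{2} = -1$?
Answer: $\frac{121}{\left(21 + 11 i \sqrt{2}\right)^{2}} \approx 0.051618 - 0.16947 i$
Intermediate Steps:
$R = -2$ ($R = 2 \left(-1\right) = -2$)
$g{\left(r \right)} = \sqrt{r}$
$p{\left(D \right)} = \frac{9 + D}{2 D}$
$c{\left(j \right)} = - j + i \sqrt{2}$ ($c{\left(j \right)} = \sqrt{-2} - j = i \sqrt{2} - j = - j + i \sqrt{2}$)
$E = \left(\frac{21}{11} + i \sqrt{2}\right)^{2}$ ($E = \left(\frac{9 + 11}{2 \cdot 11} + \left(\left(-1\right) \left(-1\right) + i \sqrt{2}\right)\right)^{2} = \left(\frac{1}{2} \cdot \frac{1}{11} \cdot 20 + \left(1 + i \sqrt{2}\right)\right)^{2} = \left(\frac{10}{11} + \left(1 + i \sqrt{2}\right)\right)^{2} = \left(\frac{21}{11} + i \sqrt{2}\right)^{2} \approx 1.6446 + 5.3997 i$)
$\frac{1}{E} = \frac{1}{\frac{199}{121} + \frac{42 i \sqrt{2}}{11}}$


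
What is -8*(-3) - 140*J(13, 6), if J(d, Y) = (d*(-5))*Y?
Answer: 54624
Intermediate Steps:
J(d, Y) = -5*Y*d (J(d, Y) = (-5*d)*Y = -5*Y*d)
-8*(-3) - 140*J(13, 6) = -8*(-3) - (-700)*6*13 = 24 - 140*(-390) = 24 + 54600 = 54624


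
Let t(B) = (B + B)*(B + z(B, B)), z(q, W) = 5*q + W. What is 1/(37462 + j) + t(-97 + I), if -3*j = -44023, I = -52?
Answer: 48614106929/156409 ≈ 3.1081e+5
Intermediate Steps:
j = 44023/3 (j = -⅓*(-44023) = 44023/3 ≈ 14674.)
z(q, W) = W + 5*q
t(B) = 14*B² (t(B) = (B + B)*(B + (B + 5*B)) = (2*B)*(B + 6*B) = (2*B)*(7*B) = 14*B²)
1/(37462 + j) + t(-97 + I) = 1/(37462 + 44023/3) + 14*(-97 - 52)² = 1/(156409/3) + 14*(-149)² = 3/156409 + 14*22201 = 3/156409 + 310814 = 48614106929/156409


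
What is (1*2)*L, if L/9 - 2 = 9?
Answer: 198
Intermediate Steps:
L = 99 (L = 18 + 9*9 = 18 + 81 = 99)
(1*2)*L = (1*2)*99 = 2*99 = 198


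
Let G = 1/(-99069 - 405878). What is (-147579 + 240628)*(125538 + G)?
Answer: 5898379504892765/504947 ≈ 1.1681e+10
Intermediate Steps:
G = -1/504947 (G = 1/(-504947) = -1/504947 ≈ -1.9804e-6)
(-147579 + 240628)*(125538 + G) = (-147579 + 240628)*(125538 - 1/504947) = 93049*(63390036485/504947) = 5898379504892765/504947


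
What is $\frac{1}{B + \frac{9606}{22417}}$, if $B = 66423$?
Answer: $\frac{22417}{1489013997} \approx 1.5055 \cdot 10^{-5}$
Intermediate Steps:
$\frac{1}{B + \frac{9606}{22417}} = \frac{1}{66423 + \frac{9606}{22417}} = \frac{1}{\frac{1489013997}{22417}} = \frac{22417}{1489013997}$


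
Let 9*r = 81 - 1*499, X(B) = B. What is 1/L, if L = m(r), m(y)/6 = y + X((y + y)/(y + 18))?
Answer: -96/24871 ≈ -0.0038599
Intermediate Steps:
r = -418/9 (r = (81 - 1*499)/9 = (81 - 499)/9 = (⅑)*(-418) = -418/9 ≈ -46.444)
m(y) = 6*y + 12*y/(18 + y) (m(y) = 6*(y + (y + y)/(y + 18)) = 6*(y + (2*y)/(18 + y)) = 6*(y + 2*y/(18 + y)) = 6*y + 12*y/(18 + y))
L = -24871/96 (L = 6*(-418/9)*(20 - 418/9)/(18 - 418/9) = 6*(-418/9)*(-238/9)/(-256/9) = 6*(-418/9)*(-9/256)*(-238/9) = -24871/96 ≈ -259.07)
1/L = 1/(-24871/96) = -96/24871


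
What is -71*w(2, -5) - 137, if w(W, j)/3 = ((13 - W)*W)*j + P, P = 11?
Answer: 20950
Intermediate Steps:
w(W, j) = 33 + 3*W*j*(13 - W) (w(W, j) = 3*(((13 - W)*W)*j + 11) = 3*((W*(13 - W))*j + 11) = 3*(W*j*(13 - W) + 11) = 3*(11 + W*j*(13 - W)) = 33 + 3*W*j*(13 - W))
-71*w(2, -5) - 137 = -71*(33 - 3*(-5)*2² + 39*2*(-5)) - 137 = -71*(33 - 3*(-5)*4 - 390) - 137 = -71*(33 + 60 - 390) - 137 = -71*(-297) - 137 = 21087 - 137 = 20950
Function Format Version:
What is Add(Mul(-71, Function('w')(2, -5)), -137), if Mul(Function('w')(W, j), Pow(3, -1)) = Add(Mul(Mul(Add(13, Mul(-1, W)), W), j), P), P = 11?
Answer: 20950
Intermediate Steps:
Function('w')(W, j) = Add(33, Mul(3, W, j, Add(13, Mul(-1, W)))) (Function('w')(W, j) = Mul(3, Add(Mul(Mul(Add(13, Mul(-1, W)), W), j), 11)) = Mul(3, Add(Mul(Mul(W, Add(13, Mul(-1, W))), j), 11)) = Mul(3, Add(Mul(W, j, Add(13, Mul(-1, W))), 11)) = Mul(3, Add(11, Mul(W, j, Add(13, Mul(-1, W))))) = Add(33, Mul(3, W, j, Add(13, Mul(-1, W)))))
Add(Mul(-71, Function('w')(2, -5)), -137) = Add(Mul(-71, Add(33, Mul(-3, -5, Pow(2, 2)), Mul(39, 2, -5))), -137) = Add(Mul(-71, Add(33, Mul(-3, -5, 4), -390)), -137) = Add(Mul(-71, Add(33, 60, -390)), -137) = Add(Mul(-71, -297), -137) = Add(21087, -137) = 20950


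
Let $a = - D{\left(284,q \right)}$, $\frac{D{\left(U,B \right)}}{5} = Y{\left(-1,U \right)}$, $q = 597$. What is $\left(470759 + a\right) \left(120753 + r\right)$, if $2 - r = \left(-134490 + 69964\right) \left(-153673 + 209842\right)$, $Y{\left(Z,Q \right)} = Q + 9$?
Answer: $1700947490985806$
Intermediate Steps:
$Y{\left(Z,Q \right)} = 9 + Q$
$D{\left(U,B \right)} = 45 + 5 U$ ($D{\left(U,B \right)} = 5 \left(9 + U\right) = 45 + 5 U$)
$r = 3624360896$ ($r = 2 - \left(-134490 + 69964\right) \left(-153673 + 209842\right) = 2 - \left(-64526\right) 56169 = 2 - -3624360894 = 2 + 3624360894 = 3624360896$)
$a = -1465$ ($a = - (45 + 5 \cdot 284) = - (45 + 1420) = \left(-1\right) 1465 = -1465$)
$\left(470759 + a\right) \left(120753 + r\right) = \left(470759 - 1465\right) \left(120753 + 3624360896\right) = 469294 \cdot 3624481649 = 1700947490985806$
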